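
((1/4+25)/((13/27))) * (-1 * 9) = -24543/52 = -471.98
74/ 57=1.30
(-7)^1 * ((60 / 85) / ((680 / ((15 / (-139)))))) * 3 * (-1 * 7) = -1323 / 80342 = -0.02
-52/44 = -13/11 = -1.18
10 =10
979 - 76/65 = 63559/65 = 977.83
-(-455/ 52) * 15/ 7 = 75/ 4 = 18.75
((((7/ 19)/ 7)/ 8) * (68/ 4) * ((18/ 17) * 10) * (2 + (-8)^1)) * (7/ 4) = -945/ 76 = -12.43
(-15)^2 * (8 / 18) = 100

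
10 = 10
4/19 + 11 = 213/19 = 11.21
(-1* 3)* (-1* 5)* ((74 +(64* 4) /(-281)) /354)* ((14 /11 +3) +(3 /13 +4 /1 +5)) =99147195 /2370797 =41.82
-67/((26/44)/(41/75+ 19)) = -2160884/975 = -2216.29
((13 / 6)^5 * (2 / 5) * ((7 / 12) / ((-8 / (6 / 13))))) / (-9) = 199927 / 2799360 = 0.07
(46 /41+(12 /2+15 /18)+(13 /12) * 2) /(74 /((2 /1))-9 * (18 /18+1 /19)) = 7885 /21443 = 0.37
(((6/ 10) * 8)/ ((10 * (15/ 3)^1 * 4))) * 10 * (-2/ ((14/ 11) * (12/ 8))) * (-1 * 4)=176/ 175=1.01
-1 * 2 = -2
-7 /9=-0.78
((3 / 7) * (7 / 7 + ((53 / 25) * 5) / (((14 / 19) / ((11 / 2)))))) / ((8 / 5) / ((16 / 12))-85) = -33651 / 82124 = -0.41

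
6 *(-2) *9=-108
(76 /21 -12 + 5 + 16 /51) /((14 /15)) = -5475 /1666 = -3.29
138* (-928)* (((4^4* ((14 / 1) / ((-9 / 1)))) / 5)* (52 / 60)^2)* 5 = 25855950848 / 675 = 38305112.37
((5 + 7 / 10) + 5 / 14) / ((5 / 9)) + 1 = 2083 / 175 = 11.90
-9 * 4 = -36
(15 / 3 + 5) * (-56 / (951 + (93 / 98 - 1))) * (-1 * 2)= 109760 / 93193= 1.18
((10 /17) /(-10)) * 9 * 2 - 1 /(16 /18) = -297 /136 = -2.18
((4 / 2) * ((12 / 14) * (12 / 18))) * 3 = 24 / 7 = 3.43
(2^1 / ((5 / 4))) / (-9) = -8 / 45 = -0.18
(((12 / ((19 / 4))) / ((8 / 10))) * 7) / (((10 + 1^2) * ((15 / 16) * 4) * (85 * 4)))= 28 / 17765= 0.00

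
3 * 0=0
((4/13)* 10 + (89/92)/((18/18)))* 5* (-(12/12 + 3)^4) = -1547840/299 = -5176.72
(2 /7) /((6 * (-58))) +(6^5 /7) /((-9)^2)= 16703 /1218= 13.71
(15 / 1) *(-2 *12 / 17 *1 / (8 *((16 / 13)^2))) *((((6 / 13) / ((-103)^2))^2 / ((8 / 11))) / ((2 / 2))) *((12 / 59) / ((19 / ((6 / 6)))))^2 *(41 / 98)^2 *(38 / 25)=-13479939 / 97229394866989120960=-0.00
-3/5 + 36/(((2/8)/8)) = 5757/5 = 1151.40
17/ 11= 1.55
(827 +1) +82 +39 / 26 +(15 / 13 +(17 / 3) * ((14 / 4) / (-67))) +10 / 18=7156328 / 7839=912.91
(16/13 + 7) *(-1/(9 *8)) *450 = -2675/52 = -51.44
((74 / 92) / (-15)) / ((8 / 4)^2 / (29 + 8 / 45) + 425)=-48581 / 385161450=-0.00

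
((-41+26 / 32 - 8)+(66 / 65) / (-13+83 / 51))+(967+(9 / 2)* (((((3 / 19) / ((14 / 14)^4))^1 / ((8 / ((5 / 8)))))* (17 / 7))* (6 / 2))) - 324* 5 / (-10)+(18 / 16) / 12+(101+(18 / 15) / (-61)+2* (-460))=262.20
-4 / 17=-0.24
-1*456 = -456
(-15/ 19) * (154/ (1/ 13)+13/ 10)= -60099/ 38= -1581.55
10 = 10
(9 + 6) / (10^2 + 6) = 15 / 106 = 0.14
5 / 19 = 0.26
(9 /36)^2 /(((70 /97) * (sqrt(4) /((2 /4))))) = 0.02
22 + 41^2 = 1703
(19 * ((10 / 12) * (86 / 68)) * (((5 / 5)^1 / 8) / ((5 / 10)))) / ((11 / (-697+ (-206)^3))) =-11904388535 / 2992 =-3978739.48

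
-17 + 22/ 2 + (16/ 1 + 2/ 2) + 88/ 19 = 297/ 19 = 15.63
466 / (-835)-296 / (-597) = -31042 / 498495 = -0.06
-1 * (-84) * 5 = 420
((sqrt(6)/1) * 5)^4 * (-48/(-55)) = 216000/11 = 19636.36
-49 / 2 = -24.50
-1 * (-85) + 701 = 786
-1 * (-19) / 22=19 / 22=0.86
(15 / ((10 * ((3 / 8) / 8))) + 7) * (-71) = -2769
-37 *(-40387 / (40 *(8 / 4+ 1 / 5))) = 1494319 / 88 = 16980.90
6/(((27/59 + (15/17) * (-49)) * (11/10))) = -10030/78661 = -0.13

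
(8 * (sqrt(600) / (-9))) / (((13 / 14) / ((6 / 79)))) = -2240 * sqrt(6) / 3081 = -1.78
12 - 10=2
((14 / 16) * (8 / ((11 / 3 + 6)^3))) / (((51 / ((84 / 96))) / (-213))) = -93933 / 3316904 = -0.03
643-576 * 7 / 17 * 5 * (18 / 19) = -155191 / 323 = -480.47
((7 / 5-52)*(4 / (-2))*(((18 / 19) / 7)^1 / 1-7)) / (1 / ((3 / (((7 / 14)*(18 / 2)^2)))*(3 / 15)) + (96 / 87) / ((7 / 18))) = -26794724 / 2712915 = -9.88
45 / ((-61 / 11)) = -8.11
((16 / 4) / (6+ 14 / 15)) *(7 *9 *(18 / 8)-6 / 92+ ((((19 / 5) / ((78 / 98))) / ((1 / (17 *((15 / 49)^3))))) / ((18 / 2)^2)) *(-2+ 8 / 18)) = 23532412325 / 287980056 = 81.72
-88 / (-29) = 88 / 29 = 3.03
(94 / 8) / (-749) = -47 / 2996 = -0.02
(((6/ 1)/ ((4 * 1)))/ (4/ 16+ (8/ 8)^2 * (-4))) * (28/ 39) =-56/ 195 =-0.29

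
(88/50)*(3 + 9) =528/25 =21.12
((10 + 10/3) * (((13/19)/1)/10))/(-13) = -4/57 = -0.07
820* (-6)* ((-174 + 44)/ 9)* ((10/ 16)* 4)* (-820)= -437060000/ 3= -145686666.67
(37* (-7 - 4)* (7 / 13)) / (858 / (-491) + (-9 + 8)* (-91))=-1398859 / 569699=-2.46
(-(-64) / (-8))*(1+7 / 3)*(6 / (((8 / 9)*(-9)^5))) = 0.00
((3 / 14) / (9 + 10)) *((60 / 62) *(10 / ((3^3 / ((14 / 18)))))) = 50 / 15903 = 0.00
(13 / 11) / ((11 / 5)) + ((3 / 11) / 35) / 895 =2036158 / 3790325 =0.54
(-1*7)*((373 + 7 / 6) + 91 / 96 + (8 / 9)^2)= -6820415 / 2592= -2631.33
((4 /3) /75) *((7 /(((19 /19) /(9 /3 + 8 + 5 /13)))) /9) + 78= 2057494 /26325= 78.16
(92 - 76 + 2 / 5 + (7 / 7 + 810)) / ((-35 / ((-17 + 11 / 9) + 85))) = -122731 / 75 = -1636.41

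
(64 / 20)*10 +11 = 43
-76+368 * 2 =660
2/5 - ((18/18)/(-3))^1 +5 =86/15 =5.73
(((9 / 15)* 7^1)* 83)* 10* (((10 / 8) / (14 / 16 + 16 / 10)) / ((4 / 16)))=232400 / 33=7042.42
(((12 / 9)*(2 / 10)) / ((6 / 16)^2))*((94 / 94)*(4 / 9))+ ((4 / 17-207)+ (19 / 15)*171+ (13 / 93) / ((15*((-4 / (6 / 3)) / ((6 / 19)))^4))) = 891035916083 / 83445187905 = 10.68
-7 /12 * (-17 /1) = 119 /12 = 9.92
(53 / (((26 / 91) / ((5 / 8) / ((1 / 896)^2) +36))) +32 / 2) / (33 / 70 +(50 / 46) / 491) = 73583179878740 / 374419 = 196526297.75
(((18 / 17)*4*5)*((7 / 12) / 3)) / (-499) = -70 / 8483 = -0.01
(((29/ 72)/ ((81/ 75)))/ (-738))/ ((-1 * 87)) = 25/ 4304016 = 0.00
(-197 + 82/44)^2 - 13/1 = 18423557/484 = 38065.20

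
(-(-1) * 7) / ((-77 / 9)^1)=-9 / 11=-0.82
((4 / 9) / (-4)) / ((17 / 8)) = -8 / 153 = -0.05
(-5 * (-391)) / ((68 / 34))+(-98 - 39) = 840.50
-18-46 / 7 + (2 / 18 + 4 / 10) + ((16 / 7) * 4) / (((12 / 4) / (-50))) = -55579 / 315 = -176.44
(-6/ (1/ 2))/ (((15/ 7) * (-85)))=28/ 425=0.07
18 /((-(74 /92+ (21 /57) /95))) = -498180 /22369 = -22.27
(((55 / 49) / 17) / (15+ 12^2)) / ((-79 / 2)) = -110 / 10463313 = -0.00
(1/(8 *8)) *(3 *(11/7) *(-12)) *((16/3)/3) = -11/7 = -1.57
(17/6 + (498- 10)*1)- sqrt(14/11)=2945/6- sqrt(154)/11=489.71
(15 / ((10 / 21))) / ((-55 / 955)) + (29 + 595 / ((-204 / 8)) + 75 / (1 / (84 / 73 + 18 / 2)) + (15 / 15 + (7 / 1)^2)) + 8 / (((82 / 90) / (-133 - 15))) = -203365115 / 197538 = -1029.50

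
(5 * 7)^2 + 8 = 1233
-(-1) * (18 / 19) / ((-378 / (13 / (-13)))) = 1 / 399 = 0.00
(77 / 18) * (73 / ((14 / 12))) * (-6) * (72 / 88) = -1314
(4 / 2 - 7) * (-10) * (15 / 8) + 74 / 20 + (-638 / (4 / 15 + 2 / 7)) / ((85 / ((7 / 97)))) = 3181561 / 32980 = 96.47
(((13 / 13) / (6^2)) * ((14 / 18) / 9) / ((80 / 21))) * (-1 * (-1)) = 49 / 77760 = 0.00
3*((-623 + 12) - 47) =-1974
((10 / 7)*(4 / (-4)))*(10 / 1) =-100 / 7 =-14.29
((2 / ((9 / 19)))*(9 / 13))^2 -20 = -1936 / 169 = -11.46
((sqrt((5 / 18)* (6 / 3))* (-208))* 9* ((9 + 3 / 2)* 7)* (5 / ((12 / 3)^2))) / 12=-9555* sqrt(5) / 8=-2670.70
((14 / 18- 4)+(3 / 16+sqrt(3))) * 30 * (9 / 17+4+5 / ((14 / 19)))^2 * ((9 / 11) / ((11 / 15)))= -5582.43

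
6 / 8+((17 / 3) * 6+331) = 1463 / 4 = 365.75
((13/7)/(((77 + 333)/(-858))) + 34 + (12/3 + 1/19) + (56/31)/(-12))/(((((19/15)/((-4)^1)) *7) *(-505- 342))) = 345006784/19042862993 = 0.02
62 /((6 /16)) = 496 /3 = 165.33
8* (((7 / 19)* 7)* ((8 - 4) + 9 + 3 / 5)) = 26656 / 95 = 280.59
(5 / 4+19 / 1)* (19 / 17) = 22.63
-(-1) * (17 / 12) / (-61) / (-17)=1 / 732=0.00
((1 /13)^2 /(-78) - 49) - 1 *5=-711829 /13182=-54.00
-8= -8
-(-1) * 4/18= 2/9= 0.22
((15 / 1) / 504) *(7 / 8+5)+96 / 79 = 147589 / 106176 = 1.39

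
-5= -5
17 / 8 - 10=-63 / 8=-7.88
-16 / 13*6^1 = -96 / 13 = -7.38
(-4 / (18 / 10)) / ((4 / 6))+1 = -7 / 3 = -2.33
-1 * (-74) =74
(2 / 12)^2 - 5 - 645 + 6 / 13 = -303971 / 468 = -649.51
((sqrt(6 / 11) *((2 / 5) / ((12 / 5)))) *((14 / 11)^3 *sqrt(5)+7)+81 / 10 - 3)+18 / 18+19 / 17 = 1372 *sqrt(330) / 43923+7 *sqrt(66) / 66+1227 / 170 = 8.65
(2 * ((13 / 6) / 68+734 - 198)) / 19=218701 / 3876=56.42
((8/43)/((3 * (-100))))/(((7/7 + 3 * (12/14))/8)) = -112/80625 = -0.00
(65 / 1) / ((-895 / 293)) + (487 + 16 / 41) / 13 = 1546760 / 95407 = 16.21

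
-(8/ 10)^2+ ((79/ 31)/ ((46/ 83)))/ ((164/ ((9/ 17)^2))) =-0.63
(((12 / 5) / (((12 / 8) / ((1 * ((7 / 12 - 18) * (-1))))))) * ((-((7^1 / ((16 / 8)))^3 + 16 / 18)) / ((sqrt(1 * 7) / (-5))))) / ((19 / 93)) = 11281.10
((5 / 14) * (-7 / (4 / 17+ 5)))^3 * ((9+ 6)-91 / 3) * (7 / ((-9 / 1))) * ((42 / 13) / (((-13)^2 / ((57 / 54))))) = -0.03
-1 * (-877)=877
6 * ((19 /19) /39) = 2 /13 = 0.15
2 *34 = 68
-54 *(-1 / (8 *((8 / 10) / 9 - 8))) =-1215 / 1424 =-0.85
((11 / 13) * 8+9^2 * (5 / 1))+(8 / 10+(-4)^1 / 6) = 80321 / 195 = 411.90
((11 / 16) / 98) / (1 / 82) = 451 / 784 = 0.58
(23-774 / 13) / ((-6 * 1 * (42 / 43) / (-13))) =-20425 / 252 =-81.05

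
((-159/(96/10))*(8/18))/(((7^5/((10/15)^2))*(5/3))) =-53/453789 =-0.00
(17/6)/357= 0.01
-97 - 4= -101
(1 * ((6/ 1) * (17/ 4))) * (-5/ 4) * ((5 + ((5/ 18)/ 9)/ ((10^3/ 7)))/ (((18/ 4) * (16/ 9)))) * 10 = -2754119/ 13824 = -199.23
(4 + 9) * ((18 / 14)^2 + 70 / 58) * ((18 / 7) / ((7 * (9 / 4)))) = 422656 / 69629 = 6.07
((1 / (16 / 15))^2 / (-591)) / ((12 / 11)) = -275 / 201728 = -0.00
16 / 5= 3.20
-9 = -9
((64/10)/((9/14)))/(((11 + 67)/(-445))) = -19936/351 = -56.80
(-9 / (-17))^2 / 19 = 81 / 5491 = 0.01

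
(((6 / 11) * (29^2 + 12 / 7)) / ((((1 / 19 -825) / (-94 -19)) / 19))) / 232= 42465513 / 8235304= 5.16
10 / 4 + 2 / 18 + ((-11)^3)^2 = 31888145 / 18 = 1771563.61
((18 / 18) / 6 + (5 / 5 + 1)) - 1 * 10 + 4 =-23 / 6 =-3.83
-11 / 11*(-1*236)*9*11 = 23364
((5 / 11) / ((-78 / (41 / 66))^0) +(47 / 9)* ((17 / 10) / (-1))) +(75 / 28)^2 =-484513 / 388080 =-1.25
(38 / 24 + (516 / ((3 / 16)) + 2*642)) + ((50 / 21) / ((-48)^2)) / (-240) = 4688506363 / 1161216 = 4037.58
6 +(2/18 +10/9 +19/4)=431/36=11.97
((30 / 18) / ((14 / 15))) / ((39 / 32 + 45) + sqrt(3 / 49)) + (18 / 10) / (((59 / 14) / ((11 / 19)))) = 57255012094 / 200250838295- 12800* sqrt(3) / 107181537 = 0.29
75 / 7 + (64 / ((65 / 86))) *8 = 688.13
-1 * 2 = -2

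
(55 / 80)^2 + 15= 3961 / 256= 15.47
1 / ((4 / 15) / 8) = 30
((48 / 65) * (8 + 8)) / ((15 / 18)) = 14.18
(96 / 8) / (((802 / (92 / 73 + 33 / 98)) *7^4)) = 34275 / 3443939177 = 0.00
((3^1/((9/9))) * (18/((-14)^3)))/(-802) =27/1100344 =0.00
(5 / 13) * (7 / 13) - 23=-3852 / 169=-22.79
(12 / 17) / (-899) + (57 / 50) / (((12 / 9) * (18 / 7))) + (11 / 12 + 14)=279649217 / 18339600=15.25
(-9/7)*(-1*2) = 2.57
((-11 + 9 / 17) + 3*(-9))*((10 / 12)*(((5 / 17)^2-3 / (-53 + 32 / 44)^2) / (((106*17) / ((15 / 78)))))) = -199937591 / 702503483100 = -0.00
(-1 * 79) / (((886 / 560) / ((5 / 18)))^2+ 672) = -38710000 / 345176169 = -0.11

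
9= 9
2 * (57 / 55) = 114 / 55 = 2.07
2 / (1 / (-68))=-136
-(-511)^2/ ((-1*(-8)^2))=261121/ 64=4080.02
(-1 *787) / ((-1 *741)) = 787 / 741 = 1.06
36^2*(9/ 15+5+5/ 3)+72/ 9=9425.60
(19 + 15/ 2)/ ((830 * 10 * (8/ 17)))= 901/ 132800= 0.01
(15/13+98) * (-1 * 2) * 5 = -12890/13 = -991.54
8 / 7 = 1.14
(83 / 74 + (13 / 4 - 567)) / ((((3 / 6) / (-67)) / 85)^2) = -2700665558725 / 37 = -72990961046.62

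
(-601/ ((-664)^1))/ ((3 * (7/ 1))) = 601/ 13944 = 0.04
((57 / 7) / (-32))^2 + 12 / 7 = 89265 / 50176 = 1.78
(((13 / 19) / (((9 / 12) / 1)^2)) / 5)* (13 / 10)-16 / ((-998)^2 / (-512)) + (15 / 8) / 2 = 21493661957 / 17031668400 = 1.26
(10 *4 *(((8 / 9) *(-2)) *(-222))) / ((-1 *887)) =-47360 / 2661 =-17.80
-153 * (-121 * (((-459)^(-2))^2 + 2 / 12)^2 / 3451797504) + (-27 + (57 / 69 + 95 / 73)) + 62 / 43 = -300759564463524492808760210852920123 / 12836141824362832348027151486091264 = -23.43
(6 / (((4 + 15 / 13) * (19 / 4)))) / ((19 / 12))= 3744 / 24187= 0.15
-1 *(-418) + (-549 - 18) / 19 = 7375 / 19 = 388.16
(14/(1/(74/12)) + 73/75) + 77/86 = 568903/6450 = 88.20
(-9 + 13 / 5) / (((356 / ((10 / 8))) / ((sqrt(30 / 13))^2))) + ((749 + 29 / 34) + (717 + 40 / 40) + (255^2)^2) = 166330980826609 / 39338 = 4228252092.80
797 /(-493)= -797 /493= -1.62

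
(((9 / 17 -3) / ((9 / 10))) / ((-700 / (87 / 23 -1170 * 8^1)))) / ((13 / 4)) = -11.29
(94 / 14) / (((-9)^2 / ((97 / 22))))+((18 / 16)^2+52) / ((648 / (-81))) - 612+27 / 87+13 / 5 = -284943505597 / 463034880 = -615.38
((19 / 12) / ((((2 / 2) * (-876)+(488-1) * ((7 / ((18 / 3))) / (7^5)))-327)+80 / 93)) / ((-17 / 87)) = 123034443 / 18252685834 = 0.01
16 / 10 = 8 / 5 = 1.60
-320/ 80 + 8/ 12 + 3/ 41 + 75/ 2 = 8423/ 246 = 34.24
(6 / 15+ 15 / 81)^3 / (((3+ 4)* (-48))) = -0.00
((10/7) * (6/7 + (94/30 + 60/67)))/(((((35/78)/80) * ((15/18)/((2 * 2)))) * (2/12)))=4118160384/114905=35839.70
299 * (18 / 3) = 1794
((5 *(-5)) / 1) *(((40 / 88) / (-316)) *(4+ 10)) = 875 / 1738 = 0.50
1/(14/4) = 2/7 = 0.29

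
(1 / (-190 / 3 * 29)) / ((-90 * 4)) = 1 / 661200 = 0.00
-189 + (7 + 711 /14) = -1837 /14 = -131.21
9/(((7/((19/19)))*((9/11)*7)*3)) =11/147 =0.07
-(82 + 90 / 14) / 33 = -619 / 231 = -2.68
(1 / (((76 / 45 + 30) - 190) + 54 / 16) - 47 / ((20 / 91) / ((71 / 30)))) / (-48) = 16937850259 / 1606377600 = 10.54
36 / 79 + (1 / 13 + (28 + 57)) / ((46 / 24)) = 1059252 / 23621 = 44.84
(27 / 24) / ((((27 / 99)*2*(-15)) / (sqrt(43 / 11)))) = -sqrt(473) / 80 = -0.27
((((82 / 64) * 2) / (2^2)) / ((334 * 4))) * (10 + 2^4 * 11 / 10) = 2829 / 213760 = 0.01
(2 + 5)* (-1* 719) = -5033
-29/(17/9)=-261/17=-15.35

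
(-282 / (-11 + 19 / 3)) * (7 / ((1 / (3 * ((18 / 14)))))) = 11421 / 7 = 1631.57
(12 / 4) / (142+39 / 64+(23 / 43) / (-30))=123840 / 5886179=0.02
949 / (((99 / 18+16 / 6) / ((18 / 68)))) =25623 / 833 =30.76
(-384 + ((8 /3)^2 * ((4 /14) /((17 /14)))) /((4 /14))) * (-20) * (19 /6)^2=104430080 /1377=75838.84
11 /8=1.38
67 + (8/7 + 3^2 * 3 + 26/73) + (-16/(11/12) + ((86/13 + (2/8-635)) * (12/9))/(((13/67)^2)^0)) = -166489891/219219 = -759.47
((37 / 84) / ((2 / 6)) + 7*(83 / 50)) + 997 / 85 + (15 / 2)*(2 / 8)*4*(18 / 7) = 523083 / 11900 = 43.96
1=1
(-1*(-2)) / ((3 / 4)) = 8 / 3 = 2.67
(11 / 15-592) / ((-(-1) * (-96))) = 8869 / 1440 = 6.16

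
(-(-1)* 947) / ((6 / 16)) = 7576 / 3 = 2525.33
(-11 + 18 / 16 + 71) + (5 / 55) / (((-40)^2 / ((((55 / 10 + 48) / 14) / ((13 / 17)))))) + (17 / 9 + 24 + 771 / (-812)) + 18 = 174003446759 / 1672070400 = 104.06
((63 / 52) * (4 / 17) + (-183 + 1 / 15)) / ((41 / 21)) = -4238353 / 45305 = -93.55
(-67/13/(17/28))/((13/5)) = -9380/2873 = -3.26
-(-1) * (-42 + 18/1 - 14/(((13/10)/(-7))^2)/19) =-145664/3211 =-45.36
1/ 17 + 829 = 14094/ 17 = 829.06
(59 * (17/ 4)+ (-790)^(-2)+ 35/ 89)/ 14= 1743715908/ 97203575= 17.94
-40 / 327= -0.12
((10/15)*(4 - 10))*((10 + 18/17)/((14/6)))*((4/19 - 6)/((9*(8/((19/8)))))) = 2585/714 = 3.62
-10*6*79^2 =-374460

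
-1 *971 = -971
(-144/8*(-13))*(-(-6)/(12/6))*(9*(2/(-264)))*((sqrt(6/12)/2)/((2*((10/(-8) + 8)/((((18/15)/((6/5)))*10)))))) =-195*sqrt(2)/22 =-12.54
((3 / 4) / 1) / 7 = 3 / 28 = 0.11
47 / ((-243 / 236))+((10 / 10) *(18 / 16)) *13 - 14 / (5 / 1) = -328741 / 9720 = -33.82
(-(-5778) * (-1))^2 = 33385284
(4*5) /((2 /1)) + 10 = 20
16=16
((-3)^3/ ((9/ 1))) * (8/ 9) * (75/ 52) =-50/ 13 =-3.85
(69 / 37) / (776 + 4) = 0.00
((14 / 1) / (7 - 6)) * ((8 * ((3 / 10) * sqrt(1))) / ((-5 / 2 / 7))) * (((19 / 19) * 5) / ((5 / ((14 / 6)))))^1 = -5488 / 25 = -219.52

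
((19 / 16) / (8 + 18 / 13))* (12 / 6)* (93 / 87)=7657 / 28304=0.27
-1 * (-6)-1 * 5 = 1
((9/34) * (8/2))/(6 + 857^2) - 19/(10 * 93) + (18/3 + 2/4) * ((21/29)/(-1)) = -31837615682/6734805459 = -4.73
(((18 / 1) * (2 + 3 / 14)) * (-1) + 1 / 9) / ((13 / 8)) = -20032 / 819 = -24.46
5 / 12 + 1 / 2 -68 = -805 / 12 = -67.08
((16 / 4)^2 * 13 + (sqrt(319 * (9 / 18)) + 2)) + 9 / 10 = sqrt(638) / 2 + 2109 / 10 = 223.53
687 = 687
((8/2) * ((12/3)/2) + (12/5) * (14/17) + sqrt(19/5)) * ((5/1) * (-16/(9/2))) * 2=-54272/153-64 * sqrt(95)/9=-424.03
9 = 9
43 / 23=1.87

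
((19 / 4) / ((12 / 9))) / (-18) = -19 / 96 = -0.20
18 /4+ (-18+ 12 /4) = -21 /2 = -10.50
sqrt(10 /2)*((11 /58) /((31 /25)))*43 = 11825*sqrt(5) /1798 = 14.71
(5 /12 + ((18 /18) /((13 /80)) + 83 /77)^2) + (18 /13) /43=27272089283 /517032516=52.75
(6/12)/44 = 0.01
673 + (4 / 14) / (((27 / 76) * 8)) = 127216 / 189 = 673.10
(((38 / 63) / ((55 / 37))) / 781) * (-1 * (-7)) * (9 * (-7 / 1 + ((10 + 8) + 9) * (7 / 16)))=4921 / 31240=0.16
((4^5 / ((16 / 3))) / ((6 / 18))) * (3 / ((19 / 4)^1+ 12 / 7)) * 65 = 17375.47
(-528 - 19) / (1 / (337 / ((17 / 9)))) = -1659051 / 17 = -97591.24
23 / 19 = 1.21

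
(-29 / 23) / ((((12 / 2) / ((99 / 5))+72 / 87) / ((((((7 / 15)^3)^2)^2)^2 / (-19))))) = 1772317971501619899623651 / 2653246868698937773704528808593750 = 0.00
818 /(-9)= -818 /9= -90.89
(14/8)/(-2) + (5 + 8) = 97/8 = 12.12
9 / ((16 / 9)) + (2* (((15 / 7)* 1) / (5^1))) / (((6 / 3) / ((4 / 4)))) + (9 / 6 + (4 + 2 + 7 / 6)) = 4757 / 336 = 14.16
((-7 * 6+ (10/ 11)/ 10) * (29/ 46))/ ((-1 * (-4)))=-13369/ 2024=-6.61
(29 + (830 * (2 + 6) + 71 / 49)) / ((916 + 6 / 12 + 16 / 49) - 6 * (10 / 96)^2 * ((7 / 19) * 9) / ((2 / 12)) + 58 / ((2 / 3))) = 397452032 / 59734825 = 6.65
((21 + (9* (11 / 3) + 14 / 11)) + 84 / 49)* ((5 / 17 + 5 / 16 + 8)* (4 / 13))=2568077 / 17017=150.91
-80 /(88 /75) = -750 /11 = -68.18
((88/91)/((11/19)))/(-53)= -152/4823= -0.03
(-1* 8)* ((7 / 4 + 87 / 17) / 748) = -467 / 6358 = -0.07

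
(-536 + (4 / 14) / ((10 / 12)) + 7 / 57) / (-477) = 1068391 / 951615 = 1.12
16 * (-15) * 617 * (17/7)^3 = -727517040/343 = -2121040.93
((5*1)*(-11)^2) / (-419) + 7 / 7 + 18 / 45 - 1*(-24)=50188 / 2095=23.96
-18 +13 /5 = -77 /5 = -15.40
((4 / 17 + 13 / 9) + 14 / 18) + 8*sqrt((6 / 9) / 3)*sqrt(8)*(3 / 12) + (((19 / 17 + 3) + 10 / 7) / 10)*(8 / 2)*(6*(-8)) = -108560 / 1071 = -101.36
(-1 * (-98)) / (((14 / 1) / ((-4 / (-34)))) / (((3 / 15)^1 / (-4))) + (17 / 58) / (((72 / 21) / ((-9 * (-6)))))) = -3248 / 78727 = -0.04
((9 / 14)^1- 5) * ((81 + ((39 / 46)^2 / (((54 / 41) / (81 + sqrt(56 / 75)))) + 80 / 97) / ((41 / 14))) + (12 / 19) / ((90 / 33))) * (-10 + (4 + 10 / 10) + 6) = -4711276949899 / 11192391560- 10309 * sqrt(42) / 95220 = -421.64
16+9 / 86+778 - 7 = 67691 / 86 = 787.10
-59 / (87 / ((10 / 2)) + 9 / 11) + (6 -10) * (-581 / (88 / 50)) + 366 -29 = 18232769 / 11022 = 1654.22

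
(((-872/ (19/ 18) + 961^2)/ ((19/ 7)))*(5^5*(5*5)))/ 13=9587376640625/ 4693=2042910002.26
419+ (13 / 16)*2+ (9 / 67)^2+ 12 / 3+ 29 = 16291229 / 35912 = 453.64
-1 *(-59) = 59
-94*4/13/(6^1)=-188/39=-4.82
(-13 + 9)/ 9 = -4/ 9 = -0.44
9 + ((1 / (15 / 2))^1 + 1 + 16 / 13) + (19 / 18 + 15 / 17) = 264577 / 19890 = 13.30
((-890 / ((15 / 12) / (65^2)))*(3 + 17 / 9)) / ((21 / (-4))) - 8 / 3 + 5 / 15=529442759 / 189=2801284.44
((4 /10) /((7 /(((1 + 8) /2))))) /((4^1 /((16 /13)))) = 36 /455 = 0.08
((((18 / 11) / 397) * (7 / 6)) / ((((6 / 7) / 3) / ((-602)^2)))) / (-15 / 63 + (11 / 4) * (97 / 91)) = 29087269848 / 12843347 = 2264.77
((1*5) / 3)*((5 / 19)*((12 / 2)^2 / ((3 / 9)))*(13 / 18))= 650 / 19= 34.21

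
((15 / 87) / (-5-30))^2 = 1 / 41209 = 0.00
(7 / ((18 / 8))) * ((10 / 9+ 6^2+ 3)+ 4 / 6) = 10276 / 81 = 126.86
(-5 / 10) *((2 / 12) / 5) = -1 / 60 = -0.02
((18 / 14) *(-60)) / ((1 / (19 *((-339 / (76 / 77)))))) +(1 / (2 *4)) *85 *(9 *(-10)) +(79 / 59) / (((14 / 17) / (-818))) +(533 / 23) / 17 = 323695980953 / 645932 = 501130.12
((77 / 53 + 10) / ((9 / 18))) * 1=1214 / 53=22.91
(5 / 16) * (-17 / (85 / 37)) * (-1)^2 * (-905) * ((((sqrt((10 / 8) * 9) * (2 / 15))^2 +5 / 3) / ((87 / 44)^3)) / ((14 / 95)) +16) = 72924336185 / 1975509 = 36914.20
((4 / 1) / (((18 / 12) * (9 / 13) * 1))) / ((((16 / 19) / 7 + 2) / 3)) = 6916 / 1269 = 5.45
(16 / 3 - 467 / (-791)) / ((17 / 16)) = 5.58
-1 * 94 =-94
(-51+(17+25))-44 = -53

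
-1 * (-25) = 25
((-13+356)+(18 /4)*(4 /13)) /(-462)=-407 /546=-0.75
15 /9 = 5 /3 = 1.67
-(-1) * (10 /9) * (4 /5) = 0.89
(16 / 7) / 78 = 8 / 273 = 0.03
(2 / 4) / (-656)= -1 / 1312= -0.00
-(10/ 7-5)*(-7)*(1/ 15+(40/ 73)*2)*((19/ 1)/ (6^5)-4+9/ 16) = 170015515/ 1702944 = 99.84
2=2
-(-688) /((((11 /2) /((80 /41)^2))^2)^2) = 18468359372800000000 /116907290279560561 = 157.97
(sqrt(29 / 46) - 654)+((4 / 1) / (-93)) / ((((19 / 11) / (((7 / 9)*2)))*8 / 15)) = -3467239 / 5301+sqrt(1334) / 46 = -653.28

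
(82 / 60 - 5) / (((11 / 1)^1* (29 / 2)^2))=-218 / 138765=-0.00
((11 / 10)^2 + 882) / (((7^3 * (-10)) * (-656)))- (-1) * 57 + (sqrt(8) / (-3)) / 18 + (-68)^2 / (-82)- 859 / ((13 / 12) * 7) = -329555603827 / 2925104000- sqrt(2) / 27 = -112.72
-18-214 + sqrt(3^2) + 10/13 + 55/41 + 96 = -69764/533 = -130.89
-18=-18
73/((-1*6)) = -73/6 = -12.17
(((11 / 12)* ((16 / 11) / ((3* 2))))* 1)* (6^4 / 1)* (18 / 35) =5184 / 35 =148.11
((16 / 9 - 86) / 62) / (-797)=379 / 222363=0.00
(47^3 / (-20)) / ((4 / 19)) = -1972637 / 80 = -24657.96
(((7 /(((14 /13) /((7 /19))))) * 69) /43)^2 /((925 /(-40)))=-78851682 /123485465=-0.64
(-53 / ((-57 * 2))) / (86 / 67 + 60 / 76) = 3551 / 15834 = 0.22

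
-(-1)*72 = 72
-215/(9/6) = -430/3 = -143.33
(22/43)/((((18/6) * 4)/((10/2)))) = 55/258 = 0.21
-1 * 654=-654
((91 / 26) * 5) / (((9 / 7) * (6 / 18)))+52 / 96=331 / 8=41.38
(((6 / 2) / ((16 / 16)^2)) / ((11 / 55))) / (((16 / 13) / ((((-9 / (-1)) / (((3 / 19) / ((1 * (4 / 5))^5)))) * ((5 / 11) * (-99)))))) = -1280448 / 125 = -10243.58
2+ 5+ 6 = 13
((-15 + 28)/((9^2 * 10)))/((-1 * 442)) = -1/27540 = -0.00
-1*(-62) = 62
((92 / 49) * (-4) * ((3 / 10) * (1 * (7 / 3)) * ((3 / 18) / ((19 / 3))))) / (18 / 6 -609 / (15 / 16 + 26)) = 39652 / 5619915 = 0.01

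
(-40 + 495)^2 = 207025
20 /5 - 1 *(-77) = 81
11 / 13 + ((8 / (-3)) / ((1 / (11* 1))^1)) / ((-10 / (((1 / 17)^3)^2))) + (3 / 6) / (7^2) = 395011372741 / 461268943590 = 0.86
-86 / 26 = -43 / 13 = -3.31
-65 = -65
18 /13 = 1.38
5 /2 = 2.50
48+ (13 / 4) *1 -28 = 93 / 4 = 23.25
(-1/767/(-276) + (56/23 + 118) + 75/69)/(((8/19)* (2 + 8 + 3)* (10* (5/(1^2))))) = 488778439/1100798400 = 0.44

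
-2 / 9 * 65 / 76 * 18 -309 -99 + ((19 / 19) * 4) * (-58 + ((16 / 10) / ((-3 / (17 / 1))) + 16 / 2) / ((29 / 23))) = -5345843 / 8265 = -646.80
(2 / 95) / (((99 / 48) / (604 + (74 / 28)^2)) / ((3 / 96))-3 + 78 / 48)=-1916048 / 115310525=-0.02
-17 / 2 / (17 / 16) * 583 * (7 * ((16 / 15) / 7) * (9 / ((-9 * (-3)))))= -74624 / 45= -1658.31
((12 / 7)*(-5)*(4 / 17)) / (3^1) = -80 / 119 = -0.67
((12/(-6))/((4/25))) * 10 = -125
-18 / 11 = -1.64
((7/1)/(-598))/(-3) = 7/1794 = 0.00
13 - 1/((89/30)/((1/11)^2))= 139967/10769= 13.00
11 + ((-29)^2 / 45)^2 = 360.27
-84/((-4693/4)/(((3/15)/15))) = 112/117325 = 0.00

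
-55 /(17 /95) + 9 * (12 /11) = -55639 /187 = -297.53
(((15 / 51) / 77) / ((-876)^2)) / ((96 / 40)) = 25 / 12053942208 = 0.00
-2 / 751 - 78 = -58580 / 751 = -78.00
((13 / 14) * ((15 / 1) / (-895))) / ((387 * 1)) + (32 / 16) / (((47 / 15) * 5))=1939033 / 15193878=0.13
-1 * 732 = -732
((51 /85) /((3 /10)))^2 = 4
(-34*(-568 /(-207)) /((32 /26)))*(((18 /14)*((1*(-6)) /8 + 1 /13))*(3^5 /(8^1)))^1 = 1466505 /736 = 1992.53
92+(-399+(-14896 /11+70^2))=35627 /11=3238.82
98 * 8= 784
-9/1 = -9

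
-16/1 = -16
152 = 152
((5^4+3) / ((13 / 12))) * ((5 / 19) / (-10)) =-3768 / 247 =-15.26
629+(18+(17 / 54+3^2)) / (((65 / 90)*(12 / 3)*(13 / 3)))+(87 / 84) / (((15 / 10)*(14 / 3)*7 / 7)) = 5228043 / 8281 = 631.33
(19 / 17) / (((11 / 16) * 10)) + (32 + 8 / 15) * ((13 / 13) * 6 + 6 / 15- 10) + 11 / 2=-1042127 / 9350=-111.46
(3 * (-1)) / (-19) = 3 / 19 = 0.16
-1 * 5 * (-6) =30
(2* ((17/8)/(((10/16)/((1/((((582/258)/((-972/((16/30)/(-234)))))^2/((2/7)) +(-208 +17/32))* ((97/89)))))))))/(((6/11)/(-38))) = 453709245282485100480/216559930244163340199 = 2.10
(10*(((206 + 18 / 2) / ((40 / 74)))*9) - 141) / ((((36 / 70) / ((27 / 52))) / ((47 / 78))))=117309885 / 5408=21691.92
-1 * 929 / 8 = -929 / 8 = -116.12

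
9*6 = 54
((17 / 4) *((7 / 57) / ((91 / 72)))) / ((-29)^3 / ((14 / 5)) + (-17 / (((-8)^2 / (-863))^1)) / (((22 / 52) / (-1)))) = -83776 / 1876984369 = -0.00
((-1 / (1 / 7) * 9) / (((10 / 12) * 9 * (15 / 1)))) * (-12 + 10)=28 / 25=1.12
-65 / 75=-13 / 15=-0.87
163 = 163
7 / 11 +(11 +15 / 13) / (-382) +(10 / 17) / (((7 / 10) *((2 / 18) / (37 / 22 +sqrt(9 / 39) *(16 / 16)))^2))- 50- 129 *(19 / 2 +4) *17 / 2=-2094238084955 / 143010868 +299700 *sqrt(39) / 17017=-14533.92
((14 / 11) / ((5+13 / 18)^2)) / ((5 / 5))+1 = 121235 / 116699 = 1.04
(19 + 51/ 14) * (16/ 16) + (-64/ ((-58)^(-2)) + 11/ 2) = -1506875/ 7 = -215267.86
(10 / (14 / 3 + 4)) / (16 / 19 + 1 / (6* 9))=15390 / 11479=1.34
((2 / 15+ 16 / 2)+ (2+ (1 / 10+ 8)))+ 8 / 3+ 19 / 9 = 2071 / 90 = 23.01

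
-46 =-46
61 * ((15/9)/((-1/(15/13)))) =-1525/13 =-117.31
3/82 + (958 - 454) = 41331/82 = 504.04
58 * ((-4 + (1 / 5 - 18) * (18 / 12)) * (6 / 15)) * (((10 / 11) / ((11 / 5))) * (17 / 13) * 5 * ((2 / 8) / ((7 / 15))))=-11351325 / 11011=-1030.91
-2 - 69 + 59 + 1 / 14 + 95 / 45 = -1237 / 126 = -9.82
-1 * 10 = -10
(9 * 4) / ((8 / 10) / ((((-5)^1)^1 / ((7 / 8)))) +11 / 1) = 600 / 181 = 3.31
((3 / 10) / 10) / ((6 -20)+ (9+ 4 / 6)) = -9 / 1300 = -0.01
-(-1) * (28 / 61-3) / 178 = -155 / 10858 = -0.01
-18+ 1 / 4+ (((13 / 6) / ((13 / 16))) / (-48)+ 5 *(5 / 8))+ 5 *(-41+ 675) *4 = 911903 / 72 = 12665.32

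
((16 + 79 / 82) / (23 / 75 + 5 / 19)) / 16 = 1982175 / 1065344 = 1.86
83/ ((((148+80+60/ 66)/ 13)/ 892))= 5293574/ 1259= 4204.59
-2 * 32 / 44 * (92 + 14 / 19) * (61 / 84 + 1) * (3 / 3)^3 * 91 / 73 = -13285480 / 45771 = -290.26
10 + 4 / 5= 54 / 5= 10.80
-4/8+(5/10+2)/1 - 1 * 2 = 0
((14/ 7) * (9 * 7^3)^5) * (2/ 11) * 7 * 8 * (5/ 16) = 19623713172043694490/ 11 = 1783973924731244953.64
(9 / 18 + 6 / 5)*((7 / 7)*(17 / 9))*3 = 289 / 30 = 9.63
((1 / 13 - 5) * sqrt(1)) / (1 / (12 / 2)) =-384 / 13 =-29.54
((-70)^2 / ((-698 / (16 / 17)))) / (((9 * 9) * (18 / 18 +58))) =-39200 / 28353807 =-0.00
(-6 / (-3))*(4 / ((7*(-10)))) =-4 / 35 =-0.11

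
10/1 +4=14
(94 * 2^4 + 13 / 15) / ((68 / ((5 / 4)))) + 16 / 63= 478385 / 17136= 27.92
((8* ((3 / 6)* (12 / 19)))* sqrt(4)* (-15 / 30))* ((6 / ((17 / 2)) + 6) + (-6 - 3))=1872 / 323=5.80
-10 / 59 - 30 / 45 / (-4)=-1 / 354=-0.00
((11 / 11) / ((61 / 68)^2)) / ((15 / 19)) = 87856 / 55815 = 1.57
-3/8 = -0.38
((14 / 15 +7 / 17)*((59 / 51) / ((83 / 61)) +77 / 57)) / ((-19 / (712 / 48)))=-2.31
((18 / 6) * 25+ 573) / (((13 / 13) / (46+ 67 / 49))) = 1504008 / 49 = 30694.04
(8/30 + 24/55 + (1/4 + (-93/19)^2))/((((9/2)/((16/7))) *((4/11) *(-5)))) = -6.96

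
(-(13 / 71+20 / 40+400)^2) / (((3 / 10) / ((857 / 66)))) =-13871695989565 / 1996236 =-6948925.87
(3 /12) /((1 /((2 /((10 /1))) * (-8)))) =-2 /5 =-0.40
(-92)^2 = 8464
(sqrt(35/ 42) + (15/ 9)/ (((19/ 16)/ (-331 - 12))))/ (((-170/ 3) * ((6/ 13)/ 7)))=124852/ 969 - 91 * sqrt(30)/ 2040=128.60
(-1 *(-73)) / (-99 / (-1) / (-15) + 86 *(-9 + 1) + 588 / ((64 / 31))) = -5840 / 32783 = -0.18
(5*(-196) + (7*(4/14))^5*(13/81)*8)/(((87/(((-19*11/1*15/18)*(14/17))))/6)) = 1112640760/119799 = 9287.56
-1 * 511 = -511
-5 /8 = -0.62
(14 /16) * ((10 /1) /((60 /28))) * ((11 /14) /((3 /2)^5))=308 /729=0.42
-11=-11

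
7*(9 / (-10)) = -63 / 10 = -6.30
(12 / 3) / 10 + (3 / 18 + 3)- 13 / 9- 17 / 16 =763 / 720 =1.06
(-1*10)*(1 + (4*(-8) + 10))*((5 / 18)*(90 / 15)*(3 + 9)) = 4200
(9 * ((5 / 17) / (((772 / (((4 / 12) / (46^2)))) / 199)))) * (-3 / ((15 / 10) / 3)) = -8955 / 13885192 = -0.00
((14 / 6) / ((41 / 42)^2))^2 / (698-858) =-1058841 / 28257610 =-0.04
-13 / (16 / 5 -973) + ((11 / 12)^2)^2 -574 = -4434054299 / 7734528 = -573.28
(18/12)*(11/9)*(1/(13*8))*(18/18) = 11/624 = 0.02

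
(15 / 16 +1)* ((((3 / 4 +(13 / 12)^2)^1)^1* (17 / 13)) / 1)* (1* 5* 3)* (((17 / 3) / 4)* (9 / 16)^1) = 12408215 / 212992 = 58.26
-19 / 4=-4.75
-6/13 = -0.46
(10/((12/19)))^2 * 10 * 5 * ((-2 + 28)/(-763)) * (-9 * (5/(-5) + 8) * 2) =5866250/109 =53818.81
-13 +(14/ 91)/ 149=-25179/ 1937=-13.00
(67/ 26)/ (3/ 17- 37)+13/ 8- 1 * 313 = -10138157/ 32552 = -311.44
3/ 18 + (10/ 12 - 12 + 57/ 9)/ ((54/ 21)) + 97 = 10291/ 108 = 95.29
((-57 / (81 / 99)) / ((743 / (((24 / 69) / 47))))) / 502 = -836 / 604796799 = -0.00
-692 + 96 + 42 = -554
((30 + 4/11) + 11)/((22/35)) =15925/242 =65.81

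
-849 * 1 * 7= -5943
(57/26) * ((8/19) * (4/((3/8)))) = 128/13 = 9.85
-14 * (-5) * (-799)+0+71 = -55859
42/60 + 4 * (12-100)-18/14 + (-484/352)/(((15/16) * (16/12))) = -353.69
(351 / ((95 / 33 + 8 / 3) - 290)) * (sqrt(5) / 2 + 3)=-3861 / 1043 - 1287 * sqrt(5) / 2086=-5.08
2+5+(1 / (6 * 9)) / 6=2269 / 324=7.00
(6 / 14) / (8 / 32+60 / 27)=108 / 623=0.17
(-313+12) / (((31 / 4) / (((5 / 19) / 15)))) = -1204 / 1767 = -0.68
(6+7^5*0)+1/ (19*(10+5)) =1711/ 285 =6.00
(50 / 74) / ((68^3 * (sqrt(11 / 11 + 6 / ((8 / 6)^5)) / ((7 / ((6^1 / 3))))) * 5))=35 * sqrt(2482) / 1804721768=0.00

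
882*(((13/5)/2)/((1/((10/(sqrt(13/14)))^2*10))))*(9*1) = 11113200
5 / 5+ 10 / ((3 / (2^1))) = 23 / 3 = 7.67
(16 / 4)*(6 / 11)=24 / 11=2.18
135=135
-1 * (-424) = 424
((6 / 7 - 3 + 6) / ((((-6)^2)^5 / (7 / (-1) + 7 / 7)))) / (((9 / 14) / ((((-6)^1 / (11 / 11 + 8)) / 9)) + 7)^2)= -0.00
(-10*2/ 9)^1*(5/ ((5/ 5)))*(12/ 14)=-200/ 21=-9.52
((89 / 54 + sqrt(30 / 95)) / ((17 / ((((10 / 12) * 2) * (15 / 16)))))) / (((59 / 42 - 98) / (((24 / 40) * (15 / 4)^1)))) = -15575 / 4414016 - 4725 * sqrt(114) / 41933152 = -0.00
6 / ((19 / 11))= 66 / 19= 3.47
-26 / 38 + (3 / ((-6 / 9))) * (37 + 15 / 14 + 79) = -280633 / 532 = -527.51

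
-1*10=-10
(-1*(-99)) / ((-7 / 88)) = -1244.57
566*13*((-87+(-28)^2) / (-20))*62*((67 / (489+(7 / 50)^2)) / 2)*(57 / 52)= -43567814625 / 36494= -1193835.00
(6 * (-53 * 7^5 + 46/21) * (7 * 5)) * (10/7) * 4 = -1068922571.43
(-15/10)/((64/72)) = -27/16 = -1.69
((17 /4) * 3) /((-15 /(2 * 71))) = -1207 /10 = -120.70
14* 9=126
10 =10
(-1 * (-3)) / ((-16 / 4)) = -3 / 4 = -0.75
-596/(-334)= 298/167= 1.78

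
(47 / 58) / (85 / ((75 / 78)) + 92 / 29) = 235 / 26556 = 0.01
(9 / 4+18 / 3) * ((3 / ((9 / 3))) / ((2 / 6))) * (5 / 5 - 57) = -1386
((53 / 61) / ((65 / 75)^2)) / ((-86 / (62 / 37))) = -369675 / 16401619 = -0.02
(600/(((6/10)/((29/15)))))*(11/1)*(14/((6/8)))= 3572800/9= 396977.78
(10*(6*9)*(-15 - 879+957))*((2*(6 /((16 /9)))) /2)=229635 /2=114817.50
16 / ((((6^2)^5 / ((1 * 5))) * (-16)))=-5 / 60466176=-0.00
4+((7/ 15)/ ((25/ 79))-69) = -23822/ 375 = -63.53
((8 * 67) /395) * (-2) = -1072 /395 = -2.71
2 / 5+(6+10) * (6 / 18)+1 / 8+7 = 12.86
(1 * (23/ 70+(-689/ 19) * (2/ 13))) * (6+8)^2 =-97762/ 95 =-1029.07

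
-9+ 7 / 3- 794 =-800.67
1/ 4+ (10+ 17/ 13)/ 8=173/ 104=1.66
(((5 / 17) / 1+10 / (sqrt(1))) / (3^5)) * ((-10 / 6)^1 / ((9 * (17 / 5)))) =-4375 / 1896129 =-0.00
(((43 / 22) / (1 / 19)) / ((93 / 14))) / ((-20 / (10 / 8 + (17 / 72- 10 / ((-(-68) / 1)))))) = -852131 / 2276640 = -0.37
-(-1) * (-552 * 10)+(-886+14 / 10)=-32023 / 5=-6404.60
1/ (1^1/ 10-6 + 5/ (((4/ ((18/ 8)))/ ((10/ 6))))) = -80/ 97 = -0.82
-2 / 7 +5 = 33 / 7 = 4.71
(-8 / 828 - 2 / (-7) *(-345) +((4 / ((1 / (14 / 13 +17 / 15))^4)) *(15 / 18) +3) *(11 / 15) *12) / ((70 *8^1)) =27405511281458 / 24442950065625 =1.12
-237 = -237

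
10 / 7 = 1.43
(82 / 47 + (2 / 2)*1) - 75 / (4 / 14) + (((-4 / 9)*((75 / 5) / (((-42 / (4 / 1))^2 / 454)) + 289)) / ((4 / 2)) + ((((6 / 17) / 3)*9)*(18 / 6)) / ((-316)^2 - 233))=-337.70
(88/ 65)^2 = 7744/ 4225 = 1.83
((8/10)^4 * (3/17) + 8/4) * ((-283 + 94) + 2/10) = -20784992/53125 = -391.25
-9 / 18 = -1 / 2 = -0.50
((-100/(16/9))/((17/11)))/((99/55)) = -1375/68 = -20.22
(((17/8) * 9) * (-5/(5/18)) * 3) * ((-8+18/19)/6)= 92259/76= 1213.93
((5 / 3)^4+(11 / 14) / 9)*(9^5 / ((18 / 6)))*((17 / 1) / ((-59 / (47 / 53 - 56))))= 106777794699 / 43778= 2439074.30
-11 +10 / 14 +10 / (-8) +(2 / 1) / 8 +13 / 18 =-1331 / 126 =-10.56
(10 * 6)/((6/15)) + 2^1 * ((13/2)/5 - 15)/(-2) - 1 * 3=1607/10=160.70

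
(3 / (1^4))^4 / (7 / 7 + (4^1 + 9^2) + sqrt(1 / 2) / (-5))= 405 * sqrt(2) / 369799 + 348300 / 369799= 0.94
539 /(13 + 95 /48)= 25872 /719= 35.98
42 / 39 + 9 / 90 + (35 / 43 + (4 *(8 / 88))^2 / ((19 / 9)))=26390531 / 12851410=2.05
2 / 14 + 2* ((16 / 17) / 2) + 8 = 1081 / 119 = 9.08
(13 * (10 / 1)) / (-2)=-65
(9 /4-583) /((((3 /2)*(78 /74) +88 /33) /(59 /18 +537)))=-36342325 /492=-73866.51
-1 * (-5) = 5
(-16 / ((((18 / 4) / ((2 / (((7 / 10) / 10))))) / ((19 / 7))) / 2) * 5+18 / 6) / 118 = -1214677 / 52038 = -23.34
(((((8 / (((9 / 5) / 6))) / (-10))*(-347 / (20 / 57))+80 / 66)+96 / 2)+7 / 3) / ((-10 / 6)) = -443643 / 275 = -1613.25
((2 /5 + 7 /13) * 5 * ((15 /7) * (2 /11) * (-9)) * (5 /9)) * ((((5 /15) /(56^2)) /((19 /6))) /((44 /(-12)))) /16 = 13725 /2624317696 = 0.00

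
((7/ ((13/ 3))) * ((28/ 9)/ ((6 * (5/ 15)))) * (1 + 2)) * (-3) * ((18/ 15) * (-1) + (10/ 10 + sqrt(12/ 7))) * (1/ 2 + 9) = 2793/ 65 -798 * sqrt(21)/ 13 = -238.33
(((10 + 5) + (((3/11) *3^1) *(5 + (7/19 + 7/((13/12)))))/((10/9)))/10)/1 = 161058/67925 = 2.37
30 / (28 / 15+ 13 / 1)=450 / 223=2.02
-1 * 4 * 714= -2856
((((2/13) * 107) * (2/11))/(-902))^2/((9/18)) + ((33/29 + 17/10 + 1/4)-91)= -212080893558101/2412421288420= -87.91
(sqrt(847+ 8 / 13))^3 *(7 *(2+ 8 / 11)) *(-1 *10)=-23139900 *sqrt(143247) / 1859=-4711127.48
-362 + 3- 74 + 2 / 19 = -8225 / 19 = -432.89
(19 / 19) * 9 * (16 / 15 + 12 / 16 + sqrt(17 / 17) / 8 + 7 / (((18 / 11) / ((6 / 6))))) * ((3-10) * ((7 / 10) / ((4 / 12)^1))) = -329133 / 400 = -822.83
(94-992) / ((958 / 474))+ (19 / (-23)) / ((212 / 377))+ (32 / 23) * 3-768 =-2825165917 / 2335604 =-1209.61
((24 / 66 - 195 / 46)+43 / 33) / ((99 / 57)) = -6745 / 4554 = -1.48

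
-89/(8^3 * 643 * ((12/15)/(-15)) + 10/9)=20025/3950342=0.01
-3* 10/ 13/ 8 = -15/ 52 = -0.29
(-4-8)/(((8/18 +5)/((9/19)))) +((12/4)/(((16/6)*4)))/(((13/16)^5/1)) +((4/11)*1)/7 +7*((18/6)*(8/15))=209174334888/19012058065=11.00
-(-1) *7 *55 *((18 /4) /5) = 693 /2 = 346.50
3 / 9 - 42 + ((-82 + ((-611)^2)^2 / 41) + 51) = 3399233318.58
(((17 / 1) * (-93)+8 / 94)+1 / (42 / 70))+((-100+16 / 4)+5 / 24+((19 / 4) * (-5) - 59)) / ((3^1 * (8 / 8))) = -5545571 / 3384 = -1638.76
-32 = -32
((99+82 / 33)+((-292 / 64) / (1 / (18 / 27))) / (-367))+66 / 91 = 901240105 / 8816808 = 102.22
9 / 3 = 3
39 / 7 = 5.57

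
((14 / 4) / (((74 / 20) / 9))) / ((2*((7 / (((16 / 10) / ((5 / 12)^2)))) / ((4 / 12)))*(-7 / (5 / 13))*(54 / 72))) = -2304 / 16835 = -0.14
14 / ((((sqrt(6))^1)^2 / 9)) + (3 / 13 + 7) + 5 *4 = 627 / 13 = 48.23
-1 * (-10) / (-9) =-10 / 9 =-1.11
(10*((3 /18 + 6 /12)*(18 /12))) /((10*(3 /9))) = 3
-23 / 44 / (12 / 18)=-69 / 88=-0.78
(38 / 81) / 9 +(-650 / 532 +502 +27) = 102353689 / 193914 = 527.83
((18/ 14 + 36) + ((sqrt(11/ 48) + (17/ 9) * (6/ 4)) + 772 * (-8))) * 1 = -257707/ 42 + sqrt(33)/ 12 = -6135.40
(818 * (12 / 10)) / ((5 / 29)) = 142332 / 25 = 5693.28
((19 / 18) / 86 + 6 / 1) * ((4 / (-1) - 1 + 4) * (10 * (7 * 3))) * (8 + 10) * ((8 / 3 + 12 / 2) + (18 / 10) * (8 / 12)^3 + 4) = -12899502 / 43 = -299988.42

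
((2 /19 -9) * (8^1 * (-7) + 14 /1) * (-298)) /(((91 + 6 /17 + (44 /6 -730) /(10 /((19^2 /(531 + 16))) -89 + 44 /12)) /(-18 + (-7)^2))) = -14120806480508 /415917391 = -33950.99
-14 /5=-2.80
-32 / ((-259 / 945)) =4320 / 37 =116.76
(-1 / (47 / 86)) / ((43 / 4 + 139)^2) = -1376 / 16863647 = -0.00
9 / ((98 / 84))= 54 / 7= 7.71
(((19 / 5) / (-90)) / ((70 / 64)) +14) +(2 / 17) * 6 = 1963582 / 133875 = 14.67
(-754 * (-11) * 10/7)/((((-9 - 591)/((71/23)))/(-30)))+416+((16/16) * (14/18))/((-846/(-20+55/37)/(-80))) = 2243.44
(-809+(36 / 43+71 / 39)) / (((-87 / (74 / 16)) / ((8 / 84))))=4.08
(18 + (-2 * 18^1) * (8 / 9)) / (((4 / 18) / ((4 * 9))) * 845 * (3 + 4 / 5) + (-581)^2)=-2268 / 54688093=-0.00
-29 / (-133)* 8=232 / 133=1.74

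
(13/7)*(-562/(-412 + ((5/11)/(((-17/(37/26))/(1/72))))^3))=313416618543560024064/123719344084307544671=2.53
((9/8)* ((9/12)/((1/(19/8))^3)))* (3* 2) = 555579/8192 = 67.82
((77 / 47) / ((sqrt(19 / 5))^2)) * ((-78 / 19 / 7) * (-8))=34320 / 16967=2.02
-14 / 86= -7 / 43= -0.16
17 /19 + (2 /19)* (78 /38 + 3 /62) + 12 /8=2.62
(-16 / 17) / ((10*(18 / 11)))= -44 / 765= -0.06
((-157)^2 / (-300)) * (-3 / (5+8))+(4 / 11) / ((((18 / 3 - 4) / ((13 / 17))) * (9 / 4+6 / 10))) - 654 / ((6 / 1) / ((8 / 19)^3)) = 54390124051 / 5002268700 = 10.87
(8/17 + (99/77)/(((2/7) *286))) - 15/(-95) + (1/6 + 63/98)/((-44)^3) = 4838927705/7511439936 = 0.64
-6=-6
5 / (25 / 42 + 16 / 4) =210 / 193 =1.09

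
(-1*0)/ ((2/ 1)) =0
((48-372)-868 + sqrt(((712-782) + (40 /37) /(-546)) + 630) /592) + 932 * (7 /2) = 2070.04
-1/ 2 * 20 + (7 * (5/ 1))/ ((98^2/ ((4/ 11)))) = -37725/ 3773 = -10.00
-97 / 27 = -3.59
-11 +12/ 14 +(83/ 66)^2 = -261053/ 30492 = -8.56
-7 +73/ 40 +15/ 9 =-421/ 120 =-3.51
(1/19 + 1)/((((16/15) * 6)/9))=225/152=1.48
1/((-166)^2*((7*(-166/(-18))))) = 9/16010036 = 0.00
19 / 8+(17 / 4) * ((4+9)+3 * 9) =172.38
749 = 749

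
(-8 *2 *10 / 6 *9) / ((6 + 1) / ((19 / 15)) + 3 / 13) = -9880 / 237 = -41.69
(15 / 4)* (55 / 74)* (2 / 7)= 825 / 1036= 0.80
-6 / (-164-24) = 3 / 94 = 0.03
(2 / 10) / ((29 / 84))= 84 / 145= 0.58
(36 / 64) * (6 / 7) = 27 / 56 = 0.48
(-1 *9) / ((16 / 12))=-27 / 4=-6.75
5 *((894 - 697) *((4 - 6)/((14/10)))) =-9850/7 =-1407.14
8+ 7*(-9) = -55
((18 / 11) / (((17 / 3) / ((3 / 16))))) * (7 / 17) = 567 / 25432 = 0.02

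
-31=-31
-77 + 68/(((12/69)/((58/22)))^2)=7525845/484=15549.27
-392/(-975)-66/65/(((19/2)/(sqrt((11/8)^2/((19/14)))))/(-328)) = 41.78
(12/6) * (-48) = -96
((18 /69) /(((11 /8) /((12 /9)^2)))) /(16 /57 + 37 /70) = 340480 /816937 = 0.42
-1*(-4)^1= 4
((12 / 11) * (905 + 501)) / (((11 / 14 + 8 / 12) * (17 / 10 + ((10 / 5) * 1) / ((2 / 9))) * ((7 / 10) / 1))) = 141.00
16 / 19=0.84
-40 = -40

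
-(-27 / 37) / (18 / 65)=195 / 74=2.64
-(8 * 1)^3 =-512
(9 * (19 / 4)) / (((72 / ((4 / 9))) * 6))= 19 / 432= 0.04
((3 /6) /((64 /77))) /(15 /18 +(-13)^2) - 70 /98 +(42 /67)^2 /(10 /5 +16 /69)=-12052743149 /22542106048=-0.53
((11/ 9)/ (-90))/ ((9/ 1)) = -11/ 7290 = -0.00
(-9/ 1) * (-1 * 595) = 5355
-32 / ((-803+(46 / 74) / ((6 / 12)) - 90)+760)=1184 / 4875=0.24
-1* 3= -3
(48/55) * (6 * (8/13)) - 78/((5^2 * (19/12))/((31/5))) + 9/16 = -45821583/5434000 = -8.43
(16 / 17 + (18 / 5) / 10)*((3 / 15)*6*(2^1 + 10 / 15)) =8848 / 2125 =4.16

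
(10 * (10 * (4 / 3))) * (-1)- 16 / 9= -1216 / 9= -135.11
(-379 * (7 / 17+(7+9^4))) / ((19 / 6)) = -13364298 / 17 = -786135.18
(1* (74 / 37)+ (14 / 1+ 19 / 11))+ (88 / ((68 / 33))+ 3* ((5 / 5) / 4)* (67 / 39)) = 600181 / 9724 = 61.72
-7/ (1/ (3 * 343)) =-7203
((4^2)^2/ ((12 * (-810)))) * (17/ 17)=-32/ 1215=-0.03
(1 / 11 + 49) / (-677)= -540 / 7447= -0.07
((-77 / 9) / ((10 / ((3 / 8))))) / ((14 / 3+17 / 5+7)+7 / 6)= -77 / 3896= -0.02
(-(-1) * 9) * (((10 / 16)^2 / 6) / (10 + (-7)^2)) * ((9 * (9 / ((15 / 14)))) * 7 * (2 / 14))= 2835 / 3776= 0.75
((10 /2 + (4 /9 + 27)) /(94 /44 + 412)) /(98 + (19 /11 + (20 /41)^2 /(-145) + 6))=3444799336 /4648868279793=0.00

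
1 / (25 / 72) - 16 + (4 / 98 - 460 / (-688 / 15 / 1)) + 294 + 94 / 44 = 679286001 / 2317700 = 293.09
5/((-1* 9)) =-5/9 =-0.56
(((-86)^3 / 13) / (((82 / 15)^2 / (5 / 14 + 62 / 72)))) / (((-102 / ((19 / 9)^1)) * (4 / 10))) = 103.20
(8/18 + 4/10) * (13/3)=494/135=3.66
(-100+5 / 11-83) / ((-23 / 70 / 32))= 4497920 / 253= 17778.34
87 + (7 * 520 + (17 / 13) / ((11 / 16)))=533233 / 143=3728.90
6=6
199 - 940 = -741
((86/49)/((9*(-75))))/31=-86/1025325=-0.00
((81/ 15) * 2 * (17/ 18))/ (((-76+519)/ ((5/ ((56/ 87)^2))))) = 0.28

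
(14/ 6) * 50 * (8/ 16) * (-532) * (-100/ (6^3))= 1163750/ 81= 14367.28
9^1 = 9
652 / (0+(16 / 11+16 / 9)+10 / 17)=548658 / 3215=170.66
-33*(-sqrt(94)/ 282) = 11*sqrt(94)/ 94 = 1.13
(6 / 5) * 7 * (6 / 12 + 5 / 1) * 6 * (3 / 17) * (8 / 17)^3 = 2128896 / 417605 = 5.10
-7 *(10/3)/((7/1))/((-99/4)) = 40/297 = 0.13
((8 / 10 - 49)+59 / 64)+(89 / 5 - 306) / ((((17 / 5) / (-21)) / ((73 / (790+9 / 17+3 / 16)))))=230185191 / 1966400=117.06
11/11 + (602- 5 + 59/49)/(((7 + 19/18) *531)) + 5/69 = 35065486/28924455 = 1.21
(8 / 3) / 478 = 4 / 717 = 0.01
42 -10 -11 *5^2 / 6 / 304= 58093 / 1824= 31.85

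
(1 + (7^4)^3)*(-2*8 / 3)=-221460595232 / 3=-73820198410.67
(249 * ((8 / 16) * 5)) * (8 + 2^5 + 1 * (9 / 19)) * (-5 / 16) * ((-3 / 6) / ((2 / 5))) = 23935125 / 2432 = 9841.75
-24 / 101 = -0.24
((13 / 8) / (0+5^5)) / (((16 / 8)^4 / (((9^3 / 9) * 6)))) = 3159 / 200000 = 0.02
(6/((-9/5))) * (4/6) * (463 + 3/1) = -9320/9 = -1035.56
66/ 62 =33/ 31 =1.06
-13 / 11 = -1.18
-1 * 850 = -850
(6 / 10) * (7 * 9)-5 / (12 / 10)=1009 / 30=33.63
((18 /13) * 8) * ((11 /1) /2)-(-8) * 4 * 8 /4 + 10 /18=14681 /117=125.48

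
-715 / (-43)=715 / 43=16.63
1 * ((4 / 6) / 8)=1 / 12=0.08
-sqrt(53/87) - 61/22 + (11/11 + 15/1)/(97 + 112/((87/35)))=-723275/271898 - sqrt(4611)/87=-3.44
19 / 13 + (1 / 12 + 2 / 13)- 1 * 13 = -1763 / 156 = -11.30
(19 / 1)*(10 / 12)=95 / 6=15.83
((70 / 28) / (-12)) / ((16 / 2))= -0.03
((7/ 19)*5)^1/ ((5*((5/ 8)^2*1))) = 448/ 475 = 0.94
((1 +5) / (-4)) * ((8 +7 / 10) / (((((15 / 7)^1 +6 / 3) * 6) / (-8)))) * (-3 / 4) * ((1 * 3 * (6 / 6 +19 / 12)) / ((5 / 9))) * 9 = -158193 / 400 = -395.48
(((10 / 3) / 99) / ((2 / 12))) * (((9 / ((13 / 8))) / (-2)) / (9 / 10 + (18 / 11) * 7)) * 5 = -4000 / 17667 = -0.23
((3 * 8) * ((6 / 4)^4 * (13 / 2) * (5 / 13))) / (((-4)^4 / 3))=3645 / 1024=3.56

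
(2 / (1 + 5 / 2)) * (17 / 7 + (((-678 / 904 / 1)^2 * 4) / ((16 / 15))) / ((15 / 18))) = 1111 / 392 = 2.83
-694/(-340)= 347/170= 2.04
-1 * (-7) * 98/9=686/9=76.22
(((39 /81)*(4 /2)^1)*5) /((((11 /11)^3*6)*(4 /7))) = 455 /324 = 1.40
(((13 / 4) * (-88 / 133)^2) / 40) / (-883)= -3146 / 78096935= -0.00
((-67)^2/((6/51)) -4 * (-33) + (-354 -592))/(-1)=-74685/2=-37342.50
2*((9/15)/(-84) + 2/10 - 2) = -253/70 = -3.61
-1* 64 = -64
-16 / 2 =-8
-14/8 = -7/4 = -1.75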